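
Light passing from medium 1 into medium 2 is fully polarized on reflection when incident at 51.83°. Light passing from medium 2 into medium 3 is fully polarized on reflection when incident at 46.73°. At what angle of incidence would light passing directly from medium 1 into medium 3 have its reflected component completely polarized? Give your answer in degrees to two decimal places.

n₂/n₁ = tan 51.83° = 1.2721 and n₃/n₂ = tan 46.73° = 1.0623.
So n₃/n₁ = (n₂/n₁)(n₃/n₂) = 1.2721 × 1.0623 = 1.3514.
θ_B(1→3) = arctan(1.3514) = 53.50°.

θ_B ≈ 53.50°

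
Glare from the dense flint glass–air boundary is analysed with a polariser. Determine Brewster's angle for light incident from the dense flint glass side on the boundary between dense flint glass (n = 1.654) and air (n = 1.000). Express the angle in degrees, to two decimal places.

At Brewster's angle the reflected and refracted rays are perpendicular, which with Snell's law gives tan θ_B = n₂/n₁.
tan θ_B = n₂/n₁ = 1.000/1.654 = 0.6046.
θ_B = arctan(0.6046) = 31.16°.

θ_B ≈ 31.16°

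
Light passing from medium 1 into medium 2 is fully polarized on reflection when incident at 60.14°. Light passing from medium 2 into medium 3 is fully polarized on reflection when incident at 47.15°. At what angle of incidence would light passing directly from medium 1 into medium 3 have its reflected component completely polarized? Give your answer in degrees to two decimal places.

n₂/n₁ = tan 60.14° = 1.7419 and n₃/n₂ = tan 47.15° = 1.0780.
n₃/n₁ = 1.8778. Then tan θ_B(1→3) = n₃/n₁, so θ_B(1→3) = arctan(1.8778) = 61.96°.

θ_B ≈ 61.96°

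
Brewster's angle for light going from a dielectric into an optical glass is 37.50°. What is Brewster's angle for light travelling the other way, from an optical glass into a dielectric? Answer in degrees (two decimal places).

θ_B' ≈ 52.50°

Reversing the direction swaps n₁ and n₂, so tan θ_B' = 1/tan θ_B and θ_B' = 90° − θ_B.
Hence θ_B' = 90° − 37.50° = 52.50°.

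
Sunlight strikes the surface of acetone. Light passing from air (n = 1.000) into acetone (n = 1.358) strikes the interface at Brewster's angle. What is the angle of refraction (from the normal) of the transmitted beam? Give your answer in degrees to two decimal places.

tan θ_B = n₂/n₁ = 1.358/1.000 = 1.3580, so θ_B = 53.63°.
Since θ_B + θ_t = 90° at Brewster incidence, θ_t = 90° − 53.63° = 36.37°.

θ_t ≈ 36.37°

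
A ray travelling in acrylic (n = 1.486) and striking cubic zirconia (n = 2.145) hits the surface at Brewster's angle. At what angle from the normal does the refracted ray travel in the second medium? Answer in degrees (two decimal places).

θ_t ≈ 34.71°

tan θ_B = n₂/n₁ = 2.145/1.486 = 1.4435, so θ_B = 55.29°.
The refracted ray is perpendicular to the reflected ray, so θ_t = 90° − θ_B = 34.71°.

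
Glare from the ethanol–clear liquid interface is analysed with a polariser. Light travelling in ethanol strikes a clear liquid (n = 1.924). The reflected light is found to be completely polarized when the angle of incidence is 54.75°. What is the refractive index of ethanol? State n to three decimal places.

n ≈ 1.360

At Brewster's angle, tan θ_B = n₂/n₁ with n₁ on the incident side (ethanol) and n₂ on the transmitted side (a clear liquid).
n₁ = n₂ / tan θ_B = 1.924 / tan 54.75° = 1.360.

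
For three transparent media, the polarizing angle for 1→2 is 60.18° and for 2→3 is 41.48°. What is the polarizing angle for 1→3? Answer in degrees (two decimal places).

θ_B ≈ 57.04°

Each Brewster angle gives a ratio: n₂/n₁ = tan 60.18° = 1.7447, n₃/n₂ = tan 41.48° = 0.8841.
n₃/n₁ = 1.5425. Then tan θ_B(1→3) = n₃/n₁, so θ_B(1→3) = arctan(1.5425) = 57.04°.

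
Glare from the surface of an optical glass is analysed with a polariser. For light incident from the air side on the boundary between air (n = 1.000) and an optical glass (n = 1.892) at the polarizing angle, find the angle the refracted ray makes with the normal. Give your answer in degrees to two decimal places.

θ_t ≈ 27.86°

tan θ_B = n₂/n₁ = 1.892/1.000 = 1.8920, so θ_B = 62.14°.
The refracted ray is perpendicular to the reflected ray, so θ_t = 90° − θ_B = 27.86°.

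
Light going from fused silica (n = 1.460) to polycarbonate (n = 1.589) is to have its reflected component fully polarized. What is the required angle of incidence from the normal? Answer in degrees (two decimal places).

θ_B ≈ 47.42°

The reflected p-component vanishes when tan θ_B = n₂/n₁.
Here n₂/n₁ = 1.589/1.460 = 1.0884, and Brewster's law gives tan θ_B = n₂/n₁.
θ_B = arctan(1.0884) = 47.42°.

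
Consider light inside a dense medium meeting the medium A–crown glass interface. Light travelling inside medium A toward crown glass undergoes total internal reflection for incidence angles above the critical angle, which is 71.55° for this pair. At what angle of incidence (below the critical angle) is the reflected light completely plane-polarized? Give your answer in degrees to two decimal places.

At the critical angle sin θ_c = n₂/n₁, giving n₂/n₁ = sin 71.55° = 0.9486.
Then tan θ_B = n₂/n₁ = 0.9486, so θ_B = arctan 0.9486 = 43.49°.

θ_B ≈ 43.49°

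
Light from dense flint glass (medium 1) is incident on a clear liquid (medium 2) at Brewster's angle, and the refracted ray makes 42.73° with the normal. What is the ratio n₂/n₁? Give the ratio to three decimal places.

n₂/n₁ ≈ 1.083

At Brewster incidence θ_B = 90° − θ_t = 90° − 42.73° = 47.27°.
Then n₂/n₁ = tan θ_B = tan 47.27° = 1.083.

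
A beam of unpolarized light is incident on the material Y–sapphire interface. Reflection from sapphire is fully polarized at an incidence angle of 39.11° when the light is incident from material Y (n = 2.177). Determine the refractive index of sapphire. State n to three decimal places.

n ≈ 1.770

Brewster's law: tan θ_B = n₂/n₁ (light incident in material Y, refracted into sapphire).
n₂ = n₁ tan θ_B = 2.177 × tan 39.11° = 1.770.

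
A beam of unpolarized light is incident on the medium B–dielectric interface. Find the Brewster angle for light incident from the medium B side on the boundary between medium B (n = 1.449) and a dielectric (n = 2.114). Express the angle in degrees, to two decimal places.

θ_B ≈ 55.57°

tan θ_B = n₂/n₁ = 2.114/1.449 = 1.4589. Taking the arctangent, θ_B = 55.57°.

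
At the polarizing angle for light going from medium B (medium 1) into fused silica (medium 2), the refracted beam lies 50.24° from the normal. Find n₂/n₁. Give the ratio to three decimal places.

n₂/n₁ ≈ 0.832

θ_B + θ_t = 90°, so θ_B = 90° − 50.24° = 39.76°.
tan θ_B = n₂/n₁, so n₂/n₁ = tan 39.76° = 0.832.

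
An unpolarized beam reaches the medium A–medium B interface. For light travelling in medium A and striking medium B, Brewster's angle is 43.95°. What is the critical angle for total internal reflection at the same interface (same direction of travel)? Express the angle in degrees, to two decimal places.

θ_c ≈ 74.58°

From Brewster, n₂/n₁ = tan θ_B = tan 43.95° = 0.9640.
Then sin θ_c = n₂/n₁ = 0.9640, so θ_c = arcsin 0.9640 = 74.58°.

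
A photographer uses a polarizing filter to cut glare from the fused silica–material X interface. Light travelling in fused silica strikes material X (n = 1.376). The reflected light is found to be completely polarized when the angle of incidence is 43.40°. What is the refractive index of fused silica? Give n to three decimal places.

n ≈ 1.455

Brewster's law: tan θ_B = n₂/n₁ (light incident in fused silica, refracted into material X).
n₁ = n₂ / tan θ_B = 1.376 / tan 43.40° = 1.455.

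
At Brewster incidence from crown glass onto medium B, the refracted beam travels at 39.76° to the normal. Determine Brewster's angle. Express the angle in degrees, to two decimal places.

Since the reflected and refracted rays are at right angles at the polarizing angle, θ_B + θ_t = 90°.
θ_B = 90° − 39.76° = 50.24°.

θ_B ≈ 50.24°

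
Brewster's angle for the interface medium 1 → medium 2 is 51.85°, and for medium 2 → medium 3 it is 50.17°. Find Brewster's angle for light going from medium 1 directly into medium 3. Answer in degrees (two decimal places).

Each Brewster angle gives a ratio: n₂/n₁ = tan 51.85° = 1.2731, n₃/n₂ = tan 50.17° = 1.1990.
n₃/n₁ = 1.5263. Then tan θ_B(1→3) = n₃/n₁, so θ_B(1→3) = arctan(1.5263) = 56.77°.

θ_B ≈ 56.77°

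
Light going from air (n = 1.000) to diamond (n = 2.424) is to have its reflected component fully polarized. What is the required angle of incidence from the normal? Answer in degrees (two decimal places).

Brewster's condition: tan θ_B = n₂/n₁ = 2.424/1.000 = 2.4240.
So θ_B = arctan 2.4240 = 67.58°.

θ_B ≈ 67.58°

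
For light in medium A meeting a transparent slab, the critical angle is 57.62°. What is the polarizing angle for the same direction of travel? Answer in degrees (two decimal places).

sin θ_c = n₂/n₁, so n₂/n₁ = sin 57.62° = 0.8445.
Brewster: tan θ_B = n₂/n₁ = 0.8445.
θ_B = arctan(0.8445) = 40.18°.

θ_B ≈ 40.18°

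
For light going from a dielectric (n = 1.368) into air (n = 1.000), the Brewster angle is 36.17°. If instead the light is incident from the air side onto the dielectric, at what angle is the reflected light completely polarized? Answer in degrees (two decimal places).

Reversing the direction swaps n₁ and n₂, so tan θ_B' = 1/tan θ_B and θ_B' = 90° − θ_B.
Hence θ_B' = 90° − 36.17° = 53.83°.

θ_B' ≈ 53.83°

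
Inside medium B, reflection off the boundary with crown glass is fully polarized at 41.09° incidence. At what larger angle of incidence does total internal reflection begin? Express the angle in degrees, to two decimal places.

From Brewster, n₂/n₁ = tan θ_B = tan 41.09° = 0.8720.
Then sin θ_c = n₂/n₁ = 0.8720, so θ_c = arcsin 0.8720 = 60.70°.

θ_c ≈ 60.70°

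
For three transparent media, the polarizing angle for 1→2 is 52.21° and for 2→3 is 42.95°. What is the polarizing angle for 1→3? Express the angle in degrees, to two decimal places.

Each Brewster angle gives a ratio: n₂/n₁ = tan 52.21° = 1.2897, n₃/n₂ = tan 42.95° = 0.9309.
Multiplying, n₃/n₁ = 1.2897 × 0.9309 = 1.2005, and θ_B(1→3) = arctan 1.2005 = 50.21°.

θ_B ≈ 50.21°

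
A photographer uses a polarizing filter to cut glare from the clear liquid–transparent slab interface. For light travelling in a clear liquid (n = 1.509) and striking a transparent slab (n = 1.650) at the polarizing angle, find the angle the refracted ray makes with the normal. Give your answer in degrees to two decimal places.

θ_t ≈ 42.44°

tan θ_B = n₂/n₁ = 1.650/1.509 = 1.0934, so θ_B = 47.56°.
The refracted ray is perpendicular to the reflected ray, so θ_t = 90° − θ_B = 42.44°.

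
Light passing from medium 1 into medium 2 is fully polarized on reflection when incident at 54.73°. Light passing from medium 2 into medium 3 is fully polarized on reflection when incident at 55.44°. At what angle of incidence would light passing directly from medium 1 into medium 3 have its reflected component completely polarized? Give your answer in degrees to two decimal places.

tan θ_B(1→2) = n₂/n₁ = tan 54.73° = 1.4139.
tan θ_B(2→3) = n₃/n₂ = tan 55.44° = 1.4517.
So n₃/n₁ = (n₂/n₁)(n₃/n₂) = 1.4139 × 1.4517 = 2.0527.
θ_B(1→3) = arctan(2.0527) = 64.03°.

θ_B ≈ 64.03°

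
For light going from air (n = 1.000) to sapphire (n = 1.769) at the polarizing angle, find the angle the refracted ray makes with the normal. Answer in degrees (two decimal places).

θ_t ≈ 29.48°

θ_B = arctan(n₂/n₁) = arctan(1.769/1.000) = 60.52°.
The refracted ray is perpendicular to the reflected ray, so θ_t = 90° − θ_B = 29.48°.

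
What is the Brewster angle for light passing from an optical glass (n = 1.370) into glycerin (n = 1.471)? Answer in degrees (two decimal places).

θ_B ≈ 47.04°

Here n₂/n₁ = 1.471/1.370 = 1.0737, and Brewster's law gives tan θ_B = n₂/n₁.
So θ_B = arctan 1.0737 = 47.04°.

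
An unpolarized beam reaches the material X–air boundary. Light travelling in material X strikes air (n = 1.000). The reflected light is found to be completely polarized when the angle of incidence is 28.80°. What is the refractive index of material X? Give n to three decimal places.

n ≈ 1.819

At the Brewster angle, tan θ_B = n₂/n₁ with n₁ on the incident side (material X) and n₂ on the transmitted side (air).
n₁ = n₂ / tan θ_B = 1.000 / tan 28.80° = 1.819.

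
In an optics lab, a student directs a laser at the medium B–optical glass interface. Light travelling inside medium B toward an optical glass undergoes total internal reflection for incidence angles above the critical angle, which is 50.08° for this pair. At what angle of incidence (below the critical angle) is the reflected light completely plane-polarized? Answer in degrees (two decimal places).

n₂/n₁ = sin θ_c = sin 50.08° = 0.7669.
tan θ_B equals the same ratio, so θ_B = arctan(0.7669) = 37.49°.

θ_B ≈ 37.49°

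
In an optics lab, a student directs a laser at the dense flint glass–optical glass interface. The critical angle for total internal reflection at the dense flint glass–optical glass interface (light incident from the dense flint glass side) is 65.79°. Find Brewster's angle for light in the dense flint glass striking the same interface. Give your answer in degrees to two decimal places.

θ_B ≈ 42.37°

At the critical angle sin θ_c = n₂/n₁, giving n₂/n₁ = sin 65.79° = 0.9120.
Then tan θ_B = n₂/n₁ = 0.9120, so θ_B = arctan 0.9120 = 42.37°.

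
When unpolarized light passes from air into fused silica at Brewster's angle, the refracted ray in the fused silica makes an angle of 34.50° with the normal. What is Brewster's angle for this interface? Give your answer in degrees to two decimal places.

At Brewster's angle the reflected and refracted rays are perpendicular, so θ_B + θ_t = 90°.
So θ_B = 90° − θ_t = 90° − 34.50° = 55.50°.

θ_B ≈ 55.50°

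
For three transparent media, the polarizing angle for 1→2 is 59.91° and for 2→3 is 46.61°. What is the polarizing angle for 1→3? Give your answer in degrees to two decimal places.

θ_B ≈ 61.29°

n₂/n₁ = tan 59.91° = 1.7258 and n₃/n₂ = tan 46.61° = 1.0578.
Multiplying, n₃/n₁ = 1.7258 × 1.0578 = 1.8256, and θ_B(1→3) = arctan 1.8256 = 61.29°.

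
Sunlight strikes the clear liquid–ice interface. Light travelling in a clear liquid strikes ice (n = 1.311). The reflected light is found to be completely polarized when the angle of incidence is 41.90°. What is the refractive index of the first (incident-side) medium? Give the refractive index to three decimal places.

n ≈ 1.461

At the polarizing angle, tan θ_B = n₂/n₁ with n₁ on the incident side (a clear liquid) and n₂ on the transmitted side (ice).
n₁ = n₂ / tan θ_B = 1.311 / tan 41.90° = 1.461.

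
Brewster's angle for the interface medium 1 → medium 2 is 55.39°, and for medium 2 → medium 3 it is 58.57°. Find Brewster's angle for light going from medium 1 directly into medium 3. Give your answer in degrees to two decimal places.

θ_B ≈ 67.13°

tan θ_B(1→2) = n₂/n₁ = tan 55.39° = 1.4490.
tan θ_B(2→3) = n₃/n₂ = tan 58.57° = 1.6363.
So n₃/n₁ = (n₂/n₁)(n₃/n₂) = 1.4490 × 1.6363 = 2.3711.
θ_B(1→3) = arctan(2.3711) = 67.13°.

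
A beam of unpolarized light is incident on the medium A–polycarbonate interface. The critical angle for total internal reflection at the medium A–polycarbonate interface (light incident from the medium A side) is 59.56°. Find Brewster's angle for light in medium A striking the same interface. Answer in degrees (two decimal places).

θ_B ≈ 40.77°

n₂/n₁ = sin θ_c = sin 59.56° = 0.8622.
tan θ_B equals the same ratio, so θ_B = arctan(0.8622) = 40.77°.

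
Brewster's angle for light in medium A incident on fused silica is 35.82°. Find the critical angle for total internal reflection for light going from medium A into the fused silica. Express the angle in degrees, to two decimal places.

θ_c ≈ 46.20°

From Brewster, n₂/n₁ = tan θ_B = tan 35.82° = 0.7218.
Then sin θ_c = n₂/n₁ = 0.7218, so θ_c = arcsin 0.7218 = 46.20°.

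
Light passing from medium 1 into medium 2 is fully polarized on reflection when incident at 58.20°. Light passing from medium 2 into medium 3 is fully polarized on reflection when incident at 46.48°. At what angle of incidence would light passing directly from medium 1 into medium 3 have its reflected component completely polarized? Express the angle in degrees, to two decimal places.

n₂/n₁ = tan 58.20° = 1.6128 and n₃/n₂ = tan 46.48° = 1.0530.
So n₃/n₁ = (n₂/n₁)(n₃/n₂) = 1.6128 × 1.0530 = 1.6984.
θ_B(1→3) = arctan(1.6984) = 59.51°.

θ_B ≈ 59.51°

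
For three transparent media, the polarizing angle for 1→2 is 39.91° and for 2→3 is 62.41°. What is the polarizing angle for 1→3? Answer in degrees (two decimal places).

θ_B ≈ 58.00°

n₂/n₁ = tan 39.91° = 0.8364 and n₃/n₂ = tan 62.41° = 1.9136.
Multiplying, n₃/n₁ = 0.8364 × 1.9136 = 1.6006, and θ_B(1→3) = arctan 1.6006 = 58.00°.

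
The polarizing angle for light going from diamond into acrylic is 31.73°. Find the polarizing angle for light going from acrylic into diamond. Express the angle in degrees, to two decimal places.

θ_B' ≈ 58.27°

Reversing the direction swaps n₁ and n₂, so tan θ_B' = 1/tan θ_B and θ_B' = 90° − θ_B.
Hence θ_B' = 90° − 31.73° = 58.27°.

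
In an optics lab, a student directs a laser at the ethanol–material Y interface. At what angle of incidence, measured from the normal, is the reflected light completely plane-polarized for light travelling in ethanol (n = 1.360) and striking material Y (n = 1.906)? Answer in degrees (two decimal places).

θ_B ≈ 54.49°

Here n₂/n₁ = 1.906/1.360 = 1.4015, and Brewster's law gives tan θ_B = n₂/n₁.
θ_B = arctan(1.4015) = 54.49°.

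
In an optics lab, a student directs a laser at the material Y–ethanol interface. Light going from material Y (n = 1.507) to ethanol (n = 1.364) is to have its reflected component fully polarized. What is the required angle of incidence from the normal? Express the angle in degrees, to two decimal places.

tan θ_B = n₂/n₁ = 1.364/1.507 = 0.9051. Taking the arctangent, θ_B = 42.15°.

θ_B ≈ 42.15°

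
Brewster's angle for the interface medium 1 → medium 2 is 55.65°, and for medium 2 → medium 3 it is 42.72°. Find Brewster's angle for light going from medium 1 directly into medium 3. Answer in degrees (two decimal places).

θ_B ≈ 53.49°

Each Brewster angle gives a ratio: n₂/n₁ = tan 55.65° = 1.4632, n₃/n₂ = tan 42.72° = 0.9234.
Multiplying, n₃/n₁ = 1.4632 × 0.9234 = 1.3511, and θ_B(1→3) = arctan 1.3511 = 53.49°.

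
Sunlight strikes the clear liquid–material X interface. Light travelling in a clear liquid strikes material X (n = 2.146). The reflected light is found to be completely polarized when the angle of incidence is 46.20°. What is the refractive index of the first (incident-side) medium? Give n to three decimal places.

n ≈ 2.058

At Brewster's angle, tan θ_B = n₂/n₁ with n₁ on the incident side (a clear liquid) and n₂ on the transmitted side (material X).
n₁ = n₂ / tan θ_B = 2.146 / tan 46.20° = 2.058.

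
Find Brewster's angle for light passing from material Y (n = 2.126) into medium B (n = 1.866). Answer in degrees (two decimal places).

At Brewster's angle the reflected and refracted rays are perpendicular, which with Snell's law gives tan θ_B = n₂/n₁.
Here n₂/n₁ = 1.866/2.126 = 0.8777, and Brewster's law gives tan θ_B = n₂/n₁.
So θ_B = arctan 0.8777 = 41.27°.

θ_B ≈ 41.27°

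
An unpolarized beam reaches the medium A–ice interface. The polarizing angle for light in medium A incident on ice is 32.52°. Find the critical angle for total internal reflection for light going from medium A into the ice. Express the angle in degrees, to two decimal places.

θ_c ≈ 39.61°

tan θ_B = n₂/n₁ = tan 32.52° = 0.6376.
Total internal reflection: sin θ_c = n₂/n₁ = 0.6376.
θ_c = arcsin(0.6376) = 39.61°.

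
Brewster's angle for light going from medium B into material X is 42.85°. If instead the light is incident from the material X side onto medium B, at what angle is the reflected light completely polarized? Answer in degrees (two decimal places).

Reversing the direction swaps n₁ and n₂, so tan θ_B' = 1/tan θ_B and θ_B' = 90° − θ_B.
Hence θ_B' = 90° − 42.85° = 47.15°.

θ_B' ≈ 47.15°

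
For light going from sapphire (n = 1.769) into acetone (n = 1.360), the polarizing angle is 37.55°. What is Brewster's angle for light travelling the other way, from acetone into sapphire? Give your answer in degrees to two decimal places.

tan θ_B' = n₁/n₂ = 1/tan θ_B, so θ_B' = 90° − θ_B.
θ_B' = 90° − 37.55° = 52.45°.

θ_B' ≈ 52.45°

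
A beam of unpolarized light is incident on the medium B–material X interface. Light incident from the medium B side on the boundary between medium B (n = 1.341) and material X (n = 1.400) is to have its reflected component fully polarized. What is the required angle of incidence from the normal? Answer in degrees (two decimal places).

At Brewster's angle the reflected and refracted rays are perpendicular, which with Snell's law gives tan θ_B = n₂/n₁.
Brewster's condition: tan θ_B = n₂/n₁ = 1.400/1.341 = 1.0440.
θ_B = arctan(1.0440) = 46.23°.

θ_B ≈ 46.23°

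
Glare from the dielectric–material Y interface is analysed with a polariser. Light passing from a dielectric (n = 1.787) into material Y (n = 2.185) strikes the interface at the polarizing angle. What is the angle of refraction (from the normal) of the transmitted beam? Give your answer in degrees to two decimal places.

θ_t ≈ 39.28°

tan θ_B = n₂/n₁ = 2.185/1.787 = 1.2227, so θ_B = 50.72°.
At Brewster's angle the reflected and refracted rays are perpendicular, so θ_t = 90° − θ_B = 90° − 50.72° = 39.28°.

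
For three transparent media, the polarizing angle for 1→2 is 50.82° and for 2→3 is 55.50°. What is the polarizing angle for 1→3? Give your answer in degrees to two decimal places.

n₂/n₁ = tan 50.82° = 1.2270 and n₃/n₂ = tan 55.50° = 1.4550.
Multiplying, n₃/n₁ = 1.2270 × 1.4550 = 1.7853, and θ_B(1→3) = arctan 1.7853 = 60.75°.

θ_B ≈ 60.75°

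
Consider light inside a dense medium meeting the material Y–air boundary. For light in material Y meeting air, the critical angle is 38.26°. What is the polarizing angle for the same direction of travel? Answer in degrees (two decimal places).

θ_B ≈ 31.77°

n₂/n₁ = sin θ_c = sin 38.26° = 0.6192.
tan θ_B equals the same ratio, so θ_B = arctan(0.6192) = 31.77°.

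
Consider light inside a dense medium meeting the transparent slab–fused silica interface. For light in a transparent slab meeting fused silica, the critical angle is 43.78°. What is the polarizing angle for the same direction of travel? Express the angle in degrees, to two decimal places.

sin θ_c = n₂/n₁, so n₂/n₁ = sin 43.78° = 0.6919.
Brewster: tan θ_B = n₂/n₁ = 0.6919.
θ_B = arctan(0.6919) = 34.68°.

θ_B ≈ 34.68°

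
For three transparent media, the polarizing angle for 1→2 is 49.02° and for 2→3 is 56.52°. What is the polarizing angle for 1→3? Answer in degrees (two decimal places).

Each Brewster angle gives a ratio: n₂/n₁ = tan 49.02° = 1.1512, n₃/n₂ = tan 56.52° = 1.5120.
So n₃/n₁ = (n₂/n₁)(n₃/n₂) = 1.1512 × 1.5120 = 1.7406.
θ_B(1→3) = arctan(1.7406) = 60.12°.

θ_B ≈ 60.12°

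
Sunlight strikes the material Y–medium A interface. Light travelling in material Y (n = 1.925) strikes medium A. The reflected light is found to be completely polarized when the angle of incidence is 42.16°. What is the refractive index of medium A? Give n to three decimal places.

n ≈ 1.743

Full polarization of the reflected beam means tan θ_B = n₂/n₁, where n₁ is the incident medium (material Y).
n₂ = n₁ tan θ_B = 1.925 × tan 42.16° = 1.743.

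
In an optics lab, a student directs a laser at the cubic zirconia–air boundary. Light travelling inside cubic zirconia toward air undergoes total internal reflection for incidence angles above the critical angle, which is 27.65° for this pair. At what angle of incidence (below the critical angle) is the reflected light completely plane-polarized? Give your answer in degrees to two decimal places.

θ_B ≈ 24.89°

n₂/n₁ = sin θ_c = sin 27.65° = 0.4641.
tan θ_B equals the same ratio, so θ_B = arctan(0.4641) = 24.89°.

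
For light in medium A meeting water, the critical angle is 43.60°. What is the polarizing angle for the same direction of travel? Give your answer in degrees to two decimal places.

sin θ_c = n₂/n₁, so n₂/n₁ = sin 43.60° = 0.6896.
Brewster: tan θ_B = n₂/n₁ = 0.6896.
θ_B = arctan(0.6896) = 34.59°.

θ_B ≈ 34.59°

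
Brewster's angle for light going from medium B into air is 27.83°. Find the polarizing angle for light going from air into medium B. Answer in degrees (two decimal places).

tan θ_B' = n₁/n₂ = 1/tan θ_B, so θ_B' = 90° − θ_B.
θ_B' = 90° − 27.83° = 62.17°.

θ_B' ≈ 62.17°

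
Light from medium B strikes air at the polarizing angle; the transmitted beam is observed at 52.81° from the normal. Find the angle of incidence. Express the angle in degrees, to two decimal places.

At Brewster's angle the reflected and refracted rays are perpendicular, so θ_B + θ_t = 90°.
θ_B = 90° − 52.81° = 37.19°.

θ_B ≈ 37.19°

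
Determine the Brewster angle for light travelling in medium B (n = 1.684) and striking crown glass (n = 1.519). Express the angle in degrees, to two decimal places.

θ_B ≈ 42.05°

Brewster's condition: tan θ_B = n₂/n₁ = 1.519/1.684 = 0.9020. Taking the arctangent, θ_B = 42.05°.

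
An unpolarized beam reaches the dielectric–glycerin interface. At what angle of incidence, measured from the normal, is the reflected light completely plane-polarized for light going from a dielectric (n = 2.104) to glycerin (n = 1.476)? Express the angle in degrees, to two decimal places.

The reflected p-component vanishes when tan θ_B = n₂/n₁.
Brewster's condition: tan θ_B = n₂/n₁ = 1.476/2.104 = 0.7015.
θ_B = arctan(0.7015) = 35.05°.

θ_B ≈ 35.05°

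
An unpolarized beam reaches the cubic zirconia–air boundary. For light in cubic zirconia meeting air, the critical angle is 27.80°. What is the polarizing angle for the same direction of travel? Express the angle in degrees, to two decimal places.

At the critical angle sin θ_c = n₂/n₁, giving n₂/n₁ = sin 27.80° = 0.4664.
Then tan θ_B = n₂/n₁ = 0.4664, so θ_B = arctan 0.4664 = 25.00°.

θ_B ≈ 25.00°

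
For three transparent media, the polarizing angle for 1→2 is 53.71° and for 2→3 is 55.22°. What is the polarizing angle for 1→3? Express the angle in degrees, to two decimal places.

tan θ_B(1→2) = n₂/n₁ = tan 53.71° = 1.3618.
tan θ_B(2→3) = n₃/n₂ = tan 55.22° = 1.4399.
So n₃/n₁ = (n₂/n₁)(n₃/n₂) = 1.3618 × 1.4399 = 1.9609.
θ_B(1→3) = arctan(1.9609) = 62.98°.

θ_B ≈ 62.98°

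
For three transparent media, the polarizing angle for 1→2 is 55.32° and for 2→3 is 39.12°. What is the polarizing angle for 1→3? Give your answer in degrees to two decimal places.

Each Brewster angle gives a ratio: n₂/n₁ = tan 55.32° = 1.4453, n₃/n₂ = tan 39.12° = 0.8133.
Multiplying, n₃/n₁ = 1.4453 × 0.8133 = 1.1754, and θ_B(1→3) = arctan 1.1754 = 49.61°.

θ_B ≈ 49.61°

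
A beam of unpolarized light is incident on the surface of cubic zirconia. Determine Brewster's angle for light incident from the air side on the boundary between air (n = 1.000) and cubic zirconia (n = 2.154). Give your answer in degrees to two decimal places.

θ_B ≈ 65.10°

Brewster's condition: tan θ_B = n₂/n₁ = 2.154/1.000 = 2.1540.
θ_B = arctan(2.1540) = 65.10°.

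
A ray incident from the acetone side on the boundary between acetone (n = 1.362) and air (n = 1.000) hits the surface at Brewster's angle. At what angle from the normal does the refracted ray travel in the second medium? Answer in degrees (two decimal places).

θ_t ≈ 53.71°

First find Brewster's angle: tan θ_B = 1.000/1.362 = 0.7342, giving θ_B = 36.29°.
At Brewster's angle the reflected and refracted rays are perpendicular, so θ_t = 90° − θ_B = 90° − 36.29° = 53.71°.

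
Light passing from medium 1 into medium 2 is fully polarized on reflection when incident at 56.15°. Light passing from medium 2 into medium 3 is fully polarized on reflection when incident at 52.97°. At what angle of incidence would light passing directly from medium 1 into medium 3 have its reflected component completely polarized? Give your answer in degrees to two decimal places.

θ_B ≈ 63.16°

tan θ_B(1→2) = n₂/n₁ = tan 56.15° = 1.4910.
tan θ_B(2→3) = n₃/n₂ = tan 52.97° = 1.3256.
So n₃/n₁ = (n₂/n₁)(n₃/n₂) = 1.4910 × 1.3256 = 1.9764.
θ_B(1→3) = arctan(1.9764) = 63.16°.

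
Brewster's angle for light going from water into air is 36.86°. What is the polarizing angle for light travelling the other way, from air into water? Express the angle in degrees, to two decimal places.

tan θ_B' = n₁/n₂ = 1/tan θ_B, so θ_B' = 90° − θ_B.
θ_B' = 90° − 36.86° = 53.14°.

θ_B' ≈ 53.14°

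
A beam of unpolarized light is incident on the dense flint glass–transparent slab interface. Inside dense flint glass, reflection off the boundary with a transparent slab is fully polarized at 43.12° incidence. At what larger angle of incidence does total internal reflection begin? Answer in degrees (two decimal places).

θ_c ≈ 69.46°

n₂/n₁ = tan 43.12° = 0.9364; the critical angle satisfies sin θ_c = n₂/n₁.
θ_c = arcsin(0.9364) = 69.46°.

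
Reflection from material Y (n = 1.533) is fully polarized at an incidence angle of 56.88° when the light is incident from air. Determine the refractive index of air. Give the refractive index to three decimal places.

Full polarization of the reflected beam means tan θ_B = n₂/n₁, where n₁ is the incident medium (air).
n₁ = n₂ / tan θ_B = 1.533 / tan 56.88° = 1.000.

n ≈ 1.000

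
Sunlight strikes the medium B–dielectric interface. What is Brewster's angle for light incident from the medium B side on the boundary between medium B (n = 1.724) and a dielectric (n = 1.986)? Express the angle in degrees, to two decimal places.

The reflected p-component vanishes when tan θ_B = n₂/n₁.
Here n₂/n₁ = 1.986/1.724 = 1.1520, and Brewster's law gives tan θ_B = n₂/n₁.
So θ_B = arctan 1.1520 = 49.04°.

θ_B ≈ 49.04°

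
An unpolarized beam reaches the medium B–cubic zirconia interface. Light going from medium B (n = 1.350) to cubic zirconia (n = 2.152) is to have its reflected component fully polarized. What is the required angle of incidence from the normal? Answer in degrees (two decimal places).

Brewster's condition: tan θ_B = n₂/n₁ = 2.152/1.350 = 1.5941. Taking the arctangent, θ_B = 57.90°.

θ_B ≈ 57.90°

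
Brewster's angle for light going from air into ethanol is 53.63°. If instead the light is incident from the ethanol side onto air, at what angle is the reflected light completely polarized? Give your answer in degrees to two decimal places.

θ_B' ≈ 36.37°

Reversing the direction swaps n₁ and n₂, so tan θ_B' = 1/tan θ_B and θ_B' = 90° − θ_B.
Hence θ_B' = 90° − 53.63° = 36.37°.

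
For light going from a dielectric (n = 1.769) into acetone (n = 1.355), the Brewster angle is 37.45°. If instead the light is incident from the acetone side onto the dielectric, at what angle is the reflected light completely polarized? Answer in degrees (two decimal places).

θ_B' ≈ 52.55°

Reversing the direction swaps n₁ and n₂, so tan θ_B' = 1/tan θ_B and θ_B' = 90° − θ_B.
Hence θ_B' = 90° − 37.45° = 52.55°.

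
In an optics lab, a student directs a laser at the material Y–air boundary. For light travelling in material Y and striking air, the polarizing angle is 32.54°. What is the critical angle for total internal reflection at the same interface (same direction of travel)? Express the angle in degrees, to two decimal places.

θ_c ≈ 39.65°

From Brewster, n₂/n₁ = tan θ_B = tan 32.54° = 0.6381.
Then sin θ_c = n₂/n₁ = 0.6381, so θ_c = arcsin 0.6381 = 39.65°.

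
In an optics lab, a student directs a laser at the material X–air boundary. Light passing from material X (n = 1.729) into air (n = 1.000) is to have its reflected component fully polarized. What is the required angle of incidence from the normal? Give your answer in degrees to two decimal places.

Here n₂/n₁ = 1.000/1.729 = 0.5784, and Brewster's law gives tan θ_B = n₂/n₁. Taking the arctangent, θ_B = 30.04°.

θ_B ≈ 30.04°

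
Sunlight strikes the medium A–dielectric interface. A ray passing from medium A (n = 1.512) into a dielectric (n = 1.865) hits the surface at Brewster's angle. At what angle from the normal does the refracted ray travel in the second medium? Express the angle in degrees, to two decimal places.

First find Brewster's angle: tan θ_B = 1.865/1.512 = 1.2335, giving θ_B = 50.97°.
The refracted ray is perpendicular to the reflected ray, so θ_t = 90° − θ_B = 39.03°.

θ_t ≈ 39.03°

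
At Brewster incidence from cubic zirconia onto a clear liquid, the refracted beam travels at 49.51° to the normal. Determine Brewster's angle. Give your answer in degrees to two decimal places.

θ_B ≈ 40.49°

Since the reflected and refracted rays are at right angles at the polarizing angle, θ_B + θ_t = 90°.
θ_B = 90° − 49.51° = 40.49°.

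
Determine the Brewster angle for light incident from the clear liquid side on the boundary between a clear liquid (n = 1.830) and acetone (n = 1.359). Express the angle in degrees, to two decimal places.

θ_B ≈ 36.60°

The reflected p-component vanishes when tan θ_B = n₂/n₁.
Here n₂/n₁ = 1.359/1.830 = 0.7426, and Brewster's law gives tan θ_B = n₂/n₁.
So θ_B = arctan 0.7426 = 36.60°.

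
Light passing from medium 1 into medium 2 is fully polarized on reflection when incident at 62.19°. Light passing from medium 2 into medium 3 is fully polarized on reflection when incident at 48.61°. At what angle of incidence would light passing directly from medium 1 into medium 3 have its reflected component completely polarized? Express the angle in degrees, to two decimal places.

n₂/n₁ = tan 62.19° = 1.8959 and n₃/n₂ = tan 48.61° = 1.1347.
n₃/n₁ = 2.1512. Then tan θ_B(1→3) = n₃/n₁, so θ_B(1→3) = arctan(2.1512) = 65.07°.

θ_B ≈ 65.07°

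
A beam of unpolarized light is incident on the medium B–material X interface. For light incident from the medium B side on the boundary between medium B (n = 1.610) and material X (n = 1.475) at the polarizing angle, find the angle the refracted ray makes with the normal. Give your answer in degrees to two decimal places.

θ_t ≈ 47.51°

θ_B = arctan(n₂/n₁) = arctan(1.475/1.610) = 42.49°.
The refracted ray is perpendicular to the reflected ray, so θ_t = 90° − θ_B = 47.51°.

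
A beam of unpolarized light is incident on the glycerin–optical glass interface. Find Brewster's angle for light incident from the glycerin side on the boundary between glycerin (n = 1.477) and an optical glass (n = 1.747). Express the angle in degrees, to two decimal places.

θ_B ≈ 49.79°

Brewster's condition: tan θ_B = n₂/n₁ = 1.747/1.477 = 1.1828.
θ_B = arctan(1.1828) = 49.79°.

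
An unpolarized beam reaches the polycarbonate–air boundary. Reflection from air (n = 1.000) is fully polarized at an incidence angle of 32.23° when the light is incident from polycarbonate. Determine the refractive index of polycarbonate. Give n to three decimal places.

Brewster's law: tan θ_B = n₂/n₁ (light incident in polycarbonate, refracted into air).
n₁ = n₂ / tan θ_B = 1.000 / tan 32.23° = 1.586.

n ≈ 1.586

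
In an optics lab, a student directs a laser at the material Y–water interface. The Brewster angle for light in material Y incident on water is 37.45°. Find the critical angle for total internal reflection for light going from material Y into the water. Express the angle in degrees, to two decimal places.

θ_c ≈ 49.99°

n₂/n₁ = tan 37.45° = 0.7659; the critical angle satisfies sin θ_c = n₂/n₁.
θ_c = arcsin(0.7659) = 49.99°.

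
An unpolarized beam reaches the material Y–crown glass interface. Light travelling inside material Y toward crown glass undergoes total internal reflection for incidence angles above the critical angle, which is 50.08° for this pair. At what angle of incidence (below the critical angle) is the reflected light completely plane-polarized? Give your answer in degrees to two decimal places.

n₂/n₁ = sin θ_c = sin 50.08° = 0.7669.
tan θ_B equals the same ratio, so θ_B = arctan(0.7669) = 37.49°.

θ_B ≈ 37.49°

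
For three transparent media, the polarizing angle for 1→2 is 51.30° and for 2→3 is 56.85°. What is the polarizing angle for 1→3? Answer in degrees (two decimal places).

tan θ_B(1→2) = n₂/n₁ = tan 51.30° = 1.2482.
tan θ_B(2→3) = n₃/n₂ = tan 56.85° = 1.5311.
So n₃/n₁ = (n₂/n₁)(n₃/n₂) = 1.2482 × 1.5311 = 1.9111.
θ_B(1→3) = arctan(1.9111) = 62.38°.

θ_B ≈ 62.38°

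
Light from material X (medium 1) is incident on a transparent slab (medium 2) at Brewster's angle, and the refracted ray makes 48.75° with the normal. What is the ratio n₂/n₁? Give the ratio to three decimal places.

n₂/n₁ ≈ 0.877

θ_B + θ_t = 90°, so θ_B = 90° − 48.75° = 41.25°.
tan θ_B = n₂/n₁, so n₂/n₁ = tan 41.25° = 0.877.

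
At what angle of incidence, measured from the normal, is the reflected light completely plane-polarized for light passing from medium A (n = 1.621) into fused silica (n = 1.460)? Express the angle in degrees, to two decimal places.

The reflected p-component vanishes when tan θ_B = n₂/n₁.
tan θ_B = n₂/n₁ = 1.460/1.621 = 0.9007.
So θ_B = arctan 0.9007 = 42.01°.

θ_B ≈ 42.01°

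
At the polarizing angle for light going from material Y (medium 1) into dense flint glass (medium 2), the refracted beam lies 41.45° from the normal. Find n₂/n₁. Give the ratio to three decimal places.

n₂/n₁ ≈ 1.132

θ_B + θ_t = 90°, so θ_B = 90° − 41.45° = 48.55°.
Then n₂/n₁ = tan θ_B = tan 48.55° = 1.132.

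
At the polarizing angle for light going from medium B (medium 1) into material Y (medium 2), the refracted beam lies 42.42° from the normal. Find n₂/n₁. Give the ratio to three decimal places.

At Brewster incidence θ_B = 90° − θ_t = 90° − 42.42° = 47.58°.
Then n₂/n₁ = tan θ_B = tan 47.58° = 1.094.

n₂/n₁ ≈ 1.094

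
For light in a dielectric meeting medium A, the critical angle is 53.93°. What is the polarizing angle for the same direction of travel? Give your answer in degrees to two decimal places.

At the critical angle sin θ_c = n₂/n₁, giving n₂/n₁ = sin 53.93° = 0.8083.
Then tan θ_B = n₂/n₁ = 0.8083, so θ_B = arctan 0.8083 = 38.95°.

θ_B ≈ 38.95°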